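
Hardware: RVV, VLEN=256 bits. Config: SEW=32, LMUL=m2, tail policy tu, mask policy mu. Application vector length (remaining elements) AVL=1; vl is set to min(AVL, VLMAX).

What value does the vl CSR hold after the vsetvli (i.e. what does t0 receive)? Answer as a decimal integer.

VLMAX = (256 × 2) / 32 = 16 lanes
vl ← min(1, 16) = 1

vl = 1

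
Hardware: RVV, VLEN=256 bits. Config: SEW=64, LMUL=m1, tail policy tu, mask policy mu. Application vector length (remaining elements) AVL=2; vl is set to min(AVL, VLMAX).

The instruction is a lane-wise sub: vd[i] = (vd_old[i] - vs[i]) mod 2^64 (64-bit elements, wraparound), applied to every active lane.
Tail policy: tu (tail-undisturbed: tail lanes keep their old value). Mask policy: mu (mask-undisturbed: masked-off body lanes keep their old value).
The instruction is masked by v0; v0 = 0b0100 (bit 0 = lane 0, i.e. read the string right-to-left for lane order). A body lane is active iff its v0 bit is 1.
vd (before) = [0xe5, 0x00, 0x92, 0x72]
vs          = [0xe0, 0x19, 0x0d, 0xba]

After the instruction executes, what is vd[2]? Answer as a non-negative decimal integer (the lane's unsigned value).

vd[2] = 146

VLMAX = (256 × 1) / 64 = 4 lanes
vl = min(AVL, VLMAX) = min(2, 4) = 2
[0] mask-off/keep = 0xe5
[1] mask-off/keep = 0x00
[2] tail/keep = 0x92
[3] tail/keep = 0x72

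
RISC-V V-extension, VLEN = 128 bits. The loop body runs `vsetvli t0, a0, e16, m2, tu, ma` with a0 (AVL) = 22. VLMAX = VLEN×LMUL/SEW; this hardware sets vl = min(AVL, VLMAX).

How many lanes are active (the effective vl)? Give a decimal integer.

vl = 16

lanes per group: 128·2/16 = 16
vl = min(AVL, VLMAX) = min(22, 16) = 16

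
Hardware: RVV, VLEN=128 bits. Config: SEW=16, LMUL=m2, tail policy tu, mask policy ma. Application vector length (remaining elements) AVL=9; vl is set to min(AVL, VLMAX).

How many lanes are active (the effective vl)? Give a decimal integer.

vl = 9

VLMAX = VLEN×LMUL/SEW = 128×2/16 = 16
vl = min(AVL, VLMAX) = min(9, 16) = 9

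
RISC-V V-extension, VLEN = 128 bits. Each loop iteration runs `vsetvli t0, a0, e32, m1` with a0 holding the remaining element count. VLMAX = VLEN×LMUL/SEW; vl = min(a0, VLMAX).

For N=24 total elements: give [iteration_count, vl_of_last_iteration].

VLMAX = VLEN×LMUL/SEW = 128×1/32 = 4
N=24: ⌈24/4⌉ = 6 iters; last vl = 24 − 5×4 = 4

[iterations, last_vl] = [6, 4]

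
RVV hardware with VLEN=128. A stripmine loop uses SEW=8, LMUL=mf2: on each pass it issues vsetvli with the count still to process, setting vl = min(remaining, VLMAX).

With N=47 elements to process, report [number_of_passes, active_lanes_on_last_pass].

[iterations, last_vl] = [6, 7]

VLMAX = VLEN×LMUL/SEW = 128×1/2/8 = 8
iterations = ceil(47/8) = 6; final-pass vl = 7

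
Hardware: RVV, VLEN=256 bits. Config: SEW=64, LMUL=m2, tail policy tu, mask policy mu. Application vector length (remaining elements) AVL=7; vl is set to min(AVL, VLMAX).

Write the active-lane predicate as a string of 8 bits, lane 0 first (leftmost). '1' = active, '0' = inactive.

VLMAX = VLEN×LMUL/SEW = 256×2/64 = 8
AVL=7 ≤ VLMAX=8, so vl = 7
bits (lane 0 leftmost): 11111110

predicate = 11111110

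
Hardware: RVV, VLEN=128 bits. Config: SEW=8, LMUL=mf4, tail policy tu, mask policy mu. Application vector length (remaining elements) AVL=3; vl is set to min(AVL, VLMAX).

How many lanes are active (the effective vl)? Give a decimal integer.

vl = 3

lanes per group: 128·1/4/8 = 4
vl ← min(3, 4) = 3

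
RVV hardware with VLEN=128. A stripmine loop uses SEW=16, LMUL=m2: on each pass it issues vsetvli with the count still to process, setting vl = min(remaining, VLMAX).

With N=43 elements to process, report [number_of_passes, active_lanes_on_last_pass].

VLMAX = (128 × 2) / 16 = 16 lanes
N=43: ⌈43/16⌉ = 3 iters; last vl = 43 − 2×16 = 11

[iterations, last_vl] = [3, 11]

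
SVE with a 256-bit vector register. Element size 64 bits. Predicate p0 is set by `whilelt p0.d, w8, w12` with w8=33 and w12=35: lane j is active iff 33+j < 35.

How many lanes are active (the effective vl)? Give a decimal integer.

vl = 2

lane count: 256 div 64 = 4
active while 33+j < 35, i.e. j ∈ [0,2) capped at 4 ⇒ 2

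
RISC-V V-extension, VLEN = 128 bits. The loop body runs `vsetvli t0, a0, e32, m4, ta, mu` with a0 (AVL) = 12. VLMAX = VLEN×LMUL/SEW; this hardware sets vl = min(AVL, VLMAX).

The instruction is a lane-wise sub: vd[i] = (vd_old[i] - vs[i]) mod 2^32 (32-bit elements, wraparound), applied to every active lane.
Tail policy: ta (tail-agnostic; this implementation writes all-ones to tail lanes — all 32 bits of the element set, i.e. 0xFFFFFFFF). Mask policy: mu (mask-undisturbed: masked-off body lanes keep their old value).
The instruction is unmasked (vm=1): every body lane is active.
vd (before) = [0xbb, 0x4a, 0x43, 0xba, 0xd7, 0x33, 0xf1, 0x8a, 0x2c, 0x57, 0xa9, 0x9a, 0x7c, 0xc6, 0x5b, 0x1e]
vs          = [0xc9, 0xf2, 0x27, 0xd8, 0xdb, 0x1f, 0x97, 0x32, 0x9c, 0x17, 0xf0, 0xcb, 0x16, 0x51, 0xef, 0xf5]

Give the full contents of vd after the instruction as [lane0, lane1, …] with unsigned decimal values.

vd = [4294967282, 4294967128, 28, 4294967266, 4294967292, 20, 90, 88, 4294967184, 64, 4294967225, 4294967247, 4294967295, 4294967295, 4294967295, 4294967295]

VLMAX = (128 × 4) / 32 = 16 lanes
AVL=12 ≤ VLMAX=16, so vl = 12
[0] sub(0xbb,0xc9) = 0xfffffff2
[1] sub(0x4a,0xf2) = 0xffffff58
[2] sub(0x43,0x27) = 0x1c
[3] sub(0xba,0xd8) = 0xffffffe2
[4] sub(0xd7,0xdb) = 0xfffffffc
[5] sub(0x33,0x1f) = 0x14
[6] sub(0xf1,0x97) = 0x5a
[7] sub(0x8a,0x32) = 0x58
[8] sub(0x2c,0x9c) = 0xffffff90
[9] sub(0x57,0x17) = 0x40
[10] sub(0xa9,0xf0) = 0xffffffb9
[11] sub(0x9a,0xcb) = 0xffffffcf
[12] tail/ones = 0xffffffff
[13] tail/ones = 0xffffffff
[14] tail/ones = 0xffffffff
[15] tail/ones = 0xffffffff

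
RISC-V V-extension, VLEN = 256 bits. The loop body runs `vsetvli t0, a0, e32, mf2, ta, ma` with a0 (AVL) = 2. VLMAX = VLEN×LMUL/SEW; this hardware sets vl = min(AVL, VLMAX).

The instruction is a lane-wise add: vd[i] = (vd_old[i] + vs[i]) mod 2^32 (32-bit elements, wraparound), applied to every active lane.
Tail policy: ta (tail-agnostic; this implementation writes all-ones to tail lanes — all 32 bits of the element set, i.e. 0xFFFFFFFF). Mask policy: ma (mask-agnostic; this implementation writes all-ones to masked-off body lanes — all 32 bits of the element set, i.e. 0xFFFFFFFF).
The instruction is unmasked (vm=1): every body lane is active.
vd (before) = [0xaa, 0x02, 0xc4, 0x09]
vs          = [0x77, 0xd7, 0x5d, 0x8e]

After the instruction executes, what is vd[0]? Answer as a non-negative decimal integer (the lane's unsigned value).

vd[0] = 289

lanes per group: 256·1/2/32 = 4
vl ← min(2, 4) = 2
lane  0: add(0xaa,0x77) ⇒ 0x121
lane  1: add(0x02,0xd7) ⇒ 0xd9
lane  2: tail/ones ⇒ 0xffffffff
lane  3: tail/ones ⇒ 0xffffffff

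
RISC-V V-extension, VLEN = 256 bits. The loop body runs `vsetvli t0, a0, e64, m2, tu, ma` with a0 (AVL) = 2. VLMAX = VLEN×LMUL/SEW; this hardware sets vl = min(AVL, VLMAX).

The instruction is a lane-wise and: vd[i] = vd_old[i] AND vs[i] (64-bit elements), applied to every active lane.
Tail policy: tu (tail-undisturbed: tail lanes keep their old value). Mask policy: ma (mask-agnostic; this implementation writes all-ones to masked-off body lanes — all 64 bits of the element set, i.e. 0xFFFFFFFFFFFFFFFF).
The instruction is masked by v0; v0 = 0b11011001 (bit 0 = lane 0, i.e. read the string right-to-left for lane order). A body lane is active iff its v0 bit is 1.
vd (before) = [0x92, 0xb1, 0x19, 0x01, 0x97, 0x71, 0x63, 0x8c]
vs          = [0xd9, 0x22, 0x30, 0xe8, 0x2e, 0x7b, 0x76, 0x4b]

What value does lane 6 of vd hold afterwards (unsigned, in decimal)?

lanes per group: 256·2/64 = 8
vl = min(AVL, VLMAX) = min(2, 8) = 2
vd[0] and(0x92,0xd9) -> 0x90
vd[1] mask-off/ones -> 0xffffffffffffffff
vd[2] tail/keep -> 0x19
vd[3] tail/keep -> 0x01
vd[4] tail/keep -> 0x97
vd[5] tail/keep -> 0x71
vd[6] tail/keep -> 0x63
vd[7] tail/keep -> 0x8c

vd[6] = 99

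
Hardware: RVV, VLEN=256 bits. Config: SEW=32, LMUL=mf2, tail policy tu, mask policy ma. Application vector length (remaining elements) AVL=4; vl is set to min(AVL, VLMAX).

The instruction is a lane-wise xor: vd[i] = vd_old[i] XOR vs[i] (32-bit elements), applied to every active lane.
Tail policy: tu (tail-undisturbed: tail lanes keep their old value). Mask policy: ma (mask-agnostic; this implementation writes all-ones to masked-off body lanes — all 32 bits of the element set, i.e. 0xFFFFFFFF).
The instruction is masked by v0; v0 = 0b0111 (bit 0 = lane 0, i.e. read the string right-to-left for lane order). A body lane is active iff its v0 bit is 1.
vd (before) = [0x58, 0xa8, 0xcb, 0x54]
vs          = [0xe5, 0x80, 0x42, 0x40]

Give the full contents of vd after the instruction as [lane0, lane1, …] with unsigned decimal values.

vd = [189, 40, 137, 4294967295]

VLMAX = (256 × 1/2) / 32 = 4 lanes
AVL=4 ≤ VLMAX=4, so vl = 4
lane  0: xor(0x58,0xe5) ⇒ 0xbd
lane  1: xor(0xa8,0x80) ⇒ 0x28
lane  2: xor(0xcb,0x42) ⇒ 0x89
lane  3: mask-off/ones ⇒ 0xffffffff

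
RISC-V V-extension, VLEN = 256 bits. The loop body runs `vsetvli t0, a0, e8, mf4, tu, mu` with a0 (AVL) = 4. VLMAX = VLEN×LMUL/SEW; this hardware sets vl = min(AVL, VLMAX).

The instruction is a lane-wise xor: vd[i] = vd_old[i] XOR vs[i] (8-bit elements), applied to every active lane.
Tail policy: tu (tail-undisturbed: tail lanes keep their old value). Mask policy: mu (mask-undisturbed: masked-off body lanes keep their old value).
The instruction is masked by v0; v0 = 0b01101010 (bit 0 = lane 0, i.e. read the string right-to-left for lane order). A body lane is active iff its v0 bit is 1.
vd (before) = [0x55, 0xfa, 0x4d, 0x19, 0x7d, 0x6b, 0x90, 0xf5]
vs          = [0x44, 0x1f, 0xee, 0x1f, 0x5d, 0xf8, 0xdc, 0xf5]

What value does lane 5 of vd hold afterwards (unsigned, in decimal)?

VLMAX = VLEN×LMUL/SEW = 256×1/4/8 = 8
AVL=4 ≤ VLMAX=8, so vl = 4
  i=0: mask-off/keep → 85
  i=1: xor(0xfa,0x1f) → 229
  i=2: mask-off/keep → 77
  i=3: xor(0x19,0x1f) → 6
  i=4: tail/keep → 125
  i=5: tail/keep → 107
  i=6: tail/keep → 144
  i=7: tail/keep → 245

vd[5] = 107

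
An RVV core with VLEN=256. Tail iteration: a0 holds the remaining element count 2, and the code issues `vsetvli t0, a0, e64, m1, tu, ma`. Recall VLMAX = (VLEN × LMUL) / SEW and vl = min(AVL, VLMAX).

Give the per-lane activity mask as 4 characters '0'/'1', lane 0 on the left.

VLMAX = VLEN×LMUL/SEW = 256×1/64 = 4
vl = min(AVL, VLMAX) = min(2, 4) = 2
bits (lane 0 leftmost): 1100

predicate = 1100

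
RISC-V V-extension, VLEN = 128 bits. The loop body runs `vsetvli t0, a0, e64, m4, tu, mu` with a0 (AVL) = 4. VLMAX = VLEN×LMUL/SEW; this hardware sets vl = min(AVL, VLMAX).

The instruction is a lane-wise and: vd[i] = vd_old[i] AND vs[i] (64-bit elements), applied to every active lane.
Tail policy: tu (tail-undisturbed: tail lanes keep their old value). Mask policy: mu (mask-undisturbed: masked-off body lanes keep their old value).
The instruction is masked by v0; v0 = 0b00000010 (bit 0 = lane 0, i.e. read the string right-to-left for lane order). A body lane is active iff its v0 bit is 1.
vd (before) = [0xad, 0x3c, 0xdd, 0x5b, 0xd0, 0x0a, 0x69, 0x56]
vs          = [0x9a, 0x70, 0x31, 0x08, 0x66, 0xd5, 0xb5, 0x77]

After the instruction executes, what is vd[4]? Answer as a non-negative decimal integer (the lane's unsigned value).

vd[4] = 208

VLMAX = (128 × 4) / 64 = 8 lanes
vl = min(AVL, VLMAX) = min(4, 8) = 4
  i=0: mask-off/keep → 173
  i=1: and(0x3c,0x70) → 48
  i=2: mask-off/keep → 221
  i=3: mask-off/keep → 91
  i=4: tail/keep → 208
  i=5: tail/keep → 10
  i=6: tail/keep → 105
  i=7: tail/keep → 86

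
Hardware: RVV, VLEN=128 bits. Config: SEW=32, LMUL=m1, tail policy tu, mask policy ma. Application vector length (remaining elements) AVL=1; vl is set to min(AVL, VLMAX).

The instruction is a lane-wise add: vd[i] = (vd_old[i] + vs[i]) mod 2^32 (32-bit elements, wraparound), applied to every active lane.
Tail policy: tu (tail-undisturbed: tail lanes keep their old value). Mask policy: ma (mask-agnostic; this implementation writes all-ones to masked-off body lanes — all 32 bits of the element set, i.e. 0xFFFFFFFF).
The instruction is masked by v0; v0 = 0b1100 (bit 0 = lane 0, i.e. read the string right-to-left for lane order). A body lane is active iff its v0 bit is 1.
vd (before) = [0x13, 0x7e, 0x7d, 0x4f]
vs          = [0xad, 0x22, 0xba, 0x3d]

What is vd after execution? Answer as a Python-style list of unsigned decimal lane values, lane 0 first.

vd = [4294967295, 126, 125, 79]

VLMAX = VLEN×LMUL/SEW = 128×1/32 = 4
vl ← min(1, 4) = 1
  i=0: mask-off/ones → 4294967295
  i=1: tail/keep → 126
  i=2: tail/keep → 125
  i=3: tail/keep → 79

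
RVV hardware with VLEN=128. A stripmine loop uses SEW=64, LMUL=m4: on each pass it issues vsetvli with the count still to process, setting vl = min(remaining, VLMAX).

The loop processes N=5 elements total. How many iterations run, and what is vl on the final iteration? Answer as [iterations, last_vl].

[iterations, last_vl] = [1, 5]

VLMAX = VLEN×LMUL/SEW = 128×4/64 = 8
5 elements at 8/iter → 1 passes, remainder 5 on the last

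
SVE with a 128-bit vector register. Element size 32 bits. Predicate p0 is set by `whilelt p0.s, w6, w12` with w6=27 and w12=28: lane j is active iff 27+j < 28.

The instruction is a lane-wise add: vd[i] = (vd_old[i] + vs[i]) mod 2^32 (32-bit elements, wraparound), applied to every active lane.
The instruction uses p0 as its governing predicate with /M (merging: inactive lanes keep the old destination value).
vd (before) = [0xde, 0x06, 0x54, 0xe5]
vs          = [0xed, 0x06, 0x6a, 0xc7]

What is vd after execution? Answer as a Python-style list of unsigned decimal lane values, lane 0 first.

register lanes = 128/32 = 4
active while 27+j < 28, i.e. j ∈ [0,1) capped at 4 ⇒ 1
[0] add(0xde,0xed) = 0x1cb
[1] tail/keep = 0x06
[2] tail/keep = 0x54
[3] tail/keep = 0xe5

vd = [459, 6, 84, 229]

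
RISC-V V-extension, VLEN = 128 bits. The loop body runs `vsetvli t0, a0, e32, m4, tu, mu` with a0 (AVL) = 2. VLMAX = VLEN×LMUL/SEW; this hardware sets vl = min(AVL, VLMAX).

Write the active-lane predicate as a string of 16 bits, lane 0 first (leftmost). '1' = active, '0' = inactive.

lanes per group: 128·4/32 = 16
AVL=2 ≤ VLMAX=16, so vl = 2
bits (lane 0 leftmost): 1100000000000000

predicate = 1100000000000000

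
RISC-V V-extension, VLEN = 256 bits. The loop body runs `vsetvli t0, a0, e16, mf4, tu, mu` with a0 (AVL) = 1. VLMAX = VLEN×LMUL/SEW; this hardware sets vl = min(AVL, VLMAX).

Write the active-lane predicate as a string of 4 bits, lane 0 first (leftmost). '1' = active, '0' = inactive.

lanes per group: 256·1/4/16 = 4
AVL=1 ≤ VLMAX=4, so vl = 1
bits (lane 0 leftmost): 1000

predicate = 1000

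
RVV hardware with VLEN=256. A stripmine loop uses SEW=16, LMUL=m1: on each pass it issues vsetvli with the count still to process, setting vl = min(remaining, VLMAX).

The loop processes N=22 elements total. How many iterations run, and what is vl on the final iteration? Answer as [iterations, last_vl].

lanes per group: 256·1/16 = 16
iterations = ceil(22/16) = 2; final-pass vl = 6

[iterations, last_vl] = [2, 6]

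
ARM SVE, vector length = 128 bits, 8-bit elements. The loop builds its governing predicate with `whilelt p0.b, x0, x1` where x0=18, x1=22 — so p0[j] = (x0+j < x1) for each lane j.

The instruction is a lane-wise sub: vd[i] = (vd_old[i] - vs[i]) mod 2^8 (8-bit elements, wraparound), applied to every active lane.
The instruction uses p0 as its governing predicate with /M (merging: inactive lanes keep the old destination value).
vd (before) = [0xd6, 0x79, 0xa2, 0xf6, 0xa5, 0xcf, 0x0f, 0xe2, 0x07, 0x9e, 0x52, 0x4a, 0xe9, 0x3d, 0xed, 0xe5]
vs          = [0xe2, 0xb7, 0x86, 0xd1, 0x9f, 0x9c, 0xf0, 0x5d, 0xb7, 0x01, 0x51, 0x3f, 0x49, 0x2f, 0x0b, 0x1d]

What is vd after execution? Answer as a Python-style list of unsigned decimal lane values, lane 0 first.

vd = [244, 194, 28, 37, 165, 207, 15, 226, 7, 158, 82, 74, 233, 61, 237, 229]

128-bit reg / 8-bit elem → 16 lanes
whilelt: lane j active iff 18+j < 22 → j < 4 → 4 active
  i=0: sub(0xd6,0xe2) → 244
  i=1: sub(0x79,0xb7) → 194
  i=2: sub(0xa2,0x86) → 28
  i=3: sub(0xf6,0xd1) → 37
  i=4: tail/keep → 165
  i=5: tail/keep → 207
  i=6: tail/keep → 15
  i=7: tail/keep → 226
  i=8: tail/keep → 7
  i=9: tail/keep → 158
  i=10: tail/keep → 82
  i=11: tail/keep → 74
  i=12: tail/keep → 233
  i=13: tail/keep → 61
  i=14: tail/keep → 237
  i=15: tail/keep → 229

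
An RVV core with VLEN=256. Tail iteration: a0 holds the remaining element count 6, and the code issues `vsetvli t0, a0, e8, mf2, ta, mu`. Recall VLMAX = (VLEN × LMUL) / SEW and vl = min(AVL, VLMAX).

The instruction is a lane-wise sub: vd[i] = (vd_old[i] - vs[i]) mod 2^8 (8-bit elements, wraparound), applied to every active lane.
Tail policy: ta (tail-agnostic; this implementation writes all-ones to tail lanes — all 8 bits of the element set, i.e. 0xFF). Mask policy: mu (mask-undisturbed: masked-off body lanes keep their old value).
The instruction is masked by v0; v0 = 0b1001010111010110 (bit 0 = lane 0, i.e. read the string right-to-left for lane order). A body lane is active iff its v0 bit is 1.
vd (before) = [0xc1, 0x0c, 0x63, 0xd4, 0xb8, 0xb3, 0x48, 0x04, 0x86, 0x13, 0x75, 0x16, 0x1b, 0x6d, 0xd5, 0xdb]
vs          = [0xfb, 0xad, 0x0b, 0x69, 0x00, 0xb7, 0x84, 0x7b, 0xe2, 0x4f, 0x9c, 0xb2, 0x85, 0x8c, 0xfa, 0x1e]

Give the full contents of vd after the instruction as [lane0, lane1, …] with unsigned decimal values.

lanes per group: 256·1/2/8 = 16
AVL=6 ≤ VLMAX=16, so vl = 6
vd[0] mask-off/keep -> 0xc1
vd[1] sub(0x0c,0xad) -> 0x5f
vd[2] sub(0x63,0x0b) -> 0x58
vd[3] mask-off/keep -> 0xd4
vd[4] sub(0xb8,0x00) -> 0xb8
vd[5] mask-off/keep -> 0xb3
vd[6] tail/ones -> 0xff
vd[7] tail/ones -> 0xff
vd[8] tail/ones -> 0xff
vd[9] tail/ones -> 0xff
vd[10] tail/ones -> 0xff
vd[11] tail/ones -> 0xff
vd[12] tail/ones -> 0xff
vd[13] tail/ones -> 0xff
vd[14] tail/ones -> 0xff
vd[15] tail/ones -> 0xff

vd = [193, 95, 88, 212, 184, 179, 255, 255, 255, 255, 255, 255, 255, 255, 255, 255]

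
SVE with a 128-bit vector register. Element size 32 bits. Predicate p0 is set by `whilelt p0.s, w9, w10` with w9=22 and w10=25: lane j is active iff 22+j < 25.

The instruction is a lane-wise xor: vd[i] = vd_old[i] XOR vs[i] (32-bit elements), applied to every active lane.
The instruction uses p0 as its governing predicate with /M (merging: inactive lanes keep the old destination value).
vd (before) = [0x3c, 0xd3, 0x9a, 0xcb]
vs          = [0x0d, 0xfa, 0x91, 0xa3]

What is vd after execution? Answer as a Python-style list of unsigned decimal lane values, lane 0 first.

lane count: 128 div 32 = 4
p0[j] = (22+j < 25); true for j=0..2 → 3 lanes set
vd[0] xor(0x3c,0x0d) -> 0x31
vd[1] xor(0xd3,0xfa) -> 0x29
vd[2] xor(0x9a,0x91) -> 0x0b
vd[3] tail/keep -> 0xcb

vd = [49, 41, 11, 203]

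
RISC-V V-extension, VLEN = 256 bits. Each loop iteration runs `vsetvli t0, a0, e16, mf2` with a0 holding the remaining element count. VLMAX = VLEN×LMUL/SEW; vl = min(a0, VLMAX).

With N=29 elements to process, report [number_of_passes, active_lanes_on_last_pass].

lanes per group: 256·1/2/16 = 8
N=29: ⌈29/8⌉ = 4 iters; last vl = 29 − 3×8 = 5

[iterations, last_vl] = [4, 5]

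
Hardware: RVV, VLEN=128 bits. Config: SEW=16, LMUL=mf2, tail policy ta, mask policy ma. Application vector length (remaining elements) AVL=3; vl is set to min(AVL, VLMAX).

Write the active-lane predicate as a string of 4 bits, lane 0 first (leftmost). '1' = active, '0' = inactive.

predicate = 1110

VLMAX = (128 × 1/2) / 16 = 4 lanes
vl = min(AVL, VLMAX) = min(3, 4) = 3
bits (lane 0 leftmost): 1110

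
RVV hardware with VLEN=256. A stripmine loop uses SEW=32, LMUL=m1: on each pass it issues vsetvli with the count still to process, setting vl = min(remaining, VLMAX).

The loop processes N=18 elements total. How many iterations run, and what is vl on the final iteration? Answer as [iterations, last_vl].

[iterations, last_vl] = [3, 2]

VLMAX = (256 × 1) / 32 = 8 lanes
N=18: ⌈18/8⌉ = 3 iters; last vl = 18 − 2×8 = 2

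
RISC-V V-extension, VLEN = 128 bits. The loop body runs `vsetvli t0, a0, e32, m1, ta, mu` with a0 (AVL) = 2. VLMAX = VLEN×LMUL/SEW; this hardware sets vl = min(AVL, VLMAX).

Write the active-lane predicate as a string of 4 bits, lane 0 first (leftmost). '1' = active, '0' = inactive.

predicate = 1100

lanes per group: 128·1/32 = 4
vl = min(AVL, VLMAX) = min(2, 4) = 2
bits (lane 0 leftmost): 1100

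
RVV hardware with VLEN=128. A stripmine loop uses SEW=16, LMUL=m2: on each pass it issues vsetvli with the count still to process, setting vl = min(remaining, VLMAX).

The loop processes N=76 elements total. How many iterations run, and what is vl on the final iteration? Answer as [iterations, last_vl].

[iterations, last_vl] = [5, 12]

lanes per group: 128·2/16 = 16
N=76: ⌈76/16⌉ = 5 iters; last vl = 76 − 4×16 = 12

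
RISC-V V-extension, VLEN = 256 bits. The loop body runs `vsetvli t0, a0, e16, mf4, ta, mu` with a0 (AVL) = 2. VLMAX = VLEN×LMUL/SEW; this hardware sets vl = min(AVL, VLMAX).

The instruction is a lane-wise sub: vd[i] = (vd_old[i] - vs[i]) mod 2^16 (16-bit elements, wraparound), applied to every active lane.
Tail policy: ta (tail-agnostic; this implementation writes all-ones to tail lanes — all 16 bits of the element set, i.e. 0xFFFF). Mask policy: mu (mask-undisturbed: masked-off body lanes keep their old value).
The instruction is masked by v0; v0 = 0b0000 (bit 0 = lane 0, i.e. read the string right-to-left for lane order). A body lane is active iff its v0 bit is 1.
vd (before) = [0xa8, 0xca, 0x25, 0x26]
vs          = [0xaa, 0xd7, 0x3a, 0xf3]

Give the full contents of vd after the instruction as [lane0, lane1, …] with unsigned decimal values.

VLMAX = VLEN×LMUL/SEW = 256×1/4/16 = 4
vl ← min(2, 4) = 2
  i=0: mask-off/keep → 168
  i=1: mask-off/keep → 202
  i=2: tail/ones → 65535
  i=3: tail/ones → 65535

vd = [168, 202, 65535, 65535]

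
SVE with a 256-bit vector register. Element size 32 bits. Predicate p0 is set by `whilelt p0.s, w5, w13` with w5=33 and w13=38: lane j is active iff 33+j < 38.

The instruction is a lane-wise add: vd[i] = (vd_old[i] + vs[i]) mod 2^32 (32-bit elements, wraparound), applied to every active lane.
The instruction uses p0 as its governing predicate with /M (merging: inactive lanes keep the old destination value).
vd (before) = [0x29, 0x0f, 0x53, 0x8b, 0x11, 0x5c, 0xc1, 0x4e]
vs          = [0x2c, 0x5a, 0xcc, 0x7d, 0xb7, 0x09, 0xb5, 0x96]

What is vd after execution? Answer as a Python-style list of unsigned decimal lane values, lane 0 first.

register lanes = 256/32 = 8
whilelt: lane j active iff 33+j < 38 → j < 5 → 5 active
lane  0: add(0x29,0x2c) ⇒ 0x55
lane  1: add(0x0f,0x5a) ⇒ 0x69
lane  2: add(0x53,0xcc) ⇒ 0x11f
lane  3: add(0x8b,0x7d) ⇒ 0x108
lane  4: add(0x11,0xb7) ⇒ 0xc8
lane  5: tail/keep ⇒ 0x5c
lane  6: tail/keep ⇒ 0xc1
lane  7: tail/keep ⇒ 0x4e

vd = [85, 105, 287, 264, 200, 92, 193, 78]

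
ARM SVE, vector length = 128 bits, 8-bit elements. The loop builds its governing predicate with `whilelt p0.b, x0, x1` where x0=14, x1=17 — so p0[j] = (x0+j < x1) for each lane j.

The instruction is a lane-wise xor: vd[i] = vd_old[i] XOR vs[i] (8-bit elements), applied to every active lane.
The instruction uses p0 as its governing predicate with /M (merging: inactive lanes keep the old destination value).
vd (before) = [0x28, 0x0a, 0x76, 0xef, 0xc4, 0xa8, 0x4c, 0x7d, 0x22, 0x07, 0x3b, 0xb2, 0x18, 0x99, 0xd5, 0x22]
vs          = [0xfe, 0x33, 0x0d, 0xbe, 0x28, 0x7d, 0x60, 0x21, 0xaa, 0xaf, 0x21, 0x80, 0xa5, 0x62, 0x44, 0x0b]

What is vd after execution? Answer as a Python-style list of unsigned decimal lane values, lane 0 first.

128-bit reg / 8-bit elem → 16 lanes
p0[j] = (14+j < 17); true for j=0..2 → 3 lanes set
vd[0] xor(0x28,0xfe) -> 0xd6
vd[1] xor(0x0a,0x33) -> 0x39
vd[2] xor(0x76,0x0d) -> 0x7b
vd[3] tail/keep -> 0xef
vd[4] tail/keep -> 0xc4
vd[5] tail/keep -> 0xa8
vd[6] tail/keep -> 0x4c
vd[7] tail/keep -> 0x7d
vd[8] tail/keep -> 0x22
vd[9] tail/keep -> 0x07
vd[10] tail/keep -> 0x3b
vd[11] tail/keep -> 0xb2
vd[12] tail/keep -> 0x18
vd[13] tail/keep -> 0x99
vd[14] tail/keep -> 0xd5
vd[15] tail/keep -> 0x22

vd = [214, 57, 123, 239, 196, 168, 76, 125, 34, 7, 59, 178, 24, 153, 213, 34]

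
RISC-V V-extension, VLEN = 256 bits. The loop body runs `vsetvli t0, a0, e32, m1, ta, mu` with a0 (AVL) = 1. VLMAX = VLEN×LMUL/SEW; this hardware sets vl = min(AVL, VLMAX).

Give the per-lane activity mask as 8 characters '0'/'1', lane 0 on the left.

predicate = 10000000

VLMAX = (256 × 1) / 32 = 8 lanes
vl = min(AVL, VLMAX) = min(1, 8) = 1
bits (lane 0 leftmost): 10000000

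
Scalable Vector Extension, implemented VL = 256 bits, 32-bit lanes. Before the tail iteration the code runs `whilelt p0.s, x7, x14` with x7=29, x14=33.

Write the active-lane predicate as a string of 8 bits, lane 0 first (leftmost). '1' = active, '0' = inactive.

lane count: 256 div 32 = 8
p0[j] = (29+j < 33); true for j=0..3 → 4 lanes set
bits (lane 0 leftmost): 11110000

predicate = 11110000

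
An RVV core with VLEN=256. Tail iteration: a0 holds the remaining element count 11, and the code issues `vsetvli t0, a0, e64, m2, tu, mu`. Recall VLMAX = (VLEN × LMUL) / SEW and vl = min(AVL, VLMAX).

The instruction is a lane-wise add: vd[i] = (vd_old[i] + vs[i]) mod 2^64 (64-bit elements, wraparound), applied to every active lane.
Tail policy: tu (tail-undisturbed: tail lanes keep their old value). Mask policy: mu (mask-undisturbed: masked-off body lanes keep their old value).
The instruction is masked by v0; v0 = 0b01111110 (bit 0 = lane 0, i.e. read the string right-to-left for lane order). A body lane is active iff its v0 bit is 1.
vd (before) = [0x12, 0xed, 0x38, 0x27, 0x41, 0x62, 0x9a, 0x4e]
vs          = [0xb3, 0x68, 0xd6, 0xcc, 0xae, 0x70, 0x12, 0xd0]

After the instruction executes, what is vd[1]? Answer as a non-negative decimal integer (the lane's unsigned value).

vd[1] = 341

VLMAX = (256 × 2) / 64 = 8 lanes
AVL=11 > VLMAX=8, so vl = 8
  i=0: mask-off/keep → 18
  i=1: add(0xed,0x68) → 341
  i=2: add(0x38,0xd6) → 270
  i=3: add(0x27,0xcc) → 243
  i=4: add(0x41,0xae) → 239
  i=5: add(0x62,0x70) → 210
  i=6: add(0x9a,0x12) → 172
  i=7: mask-off/keep → 78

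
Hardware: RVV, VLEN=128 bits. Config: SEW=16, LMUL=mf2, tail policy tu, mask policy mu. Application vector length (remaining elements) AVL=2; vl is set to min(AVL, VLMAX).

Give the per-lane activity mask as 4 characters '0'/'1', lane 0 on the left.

lanes per group: 128·1/2/16 = 4
AVL=2 ≤ VLMAX=4, so vl = 2
bits (lane 0 leftmost): 1100

predicate = 1100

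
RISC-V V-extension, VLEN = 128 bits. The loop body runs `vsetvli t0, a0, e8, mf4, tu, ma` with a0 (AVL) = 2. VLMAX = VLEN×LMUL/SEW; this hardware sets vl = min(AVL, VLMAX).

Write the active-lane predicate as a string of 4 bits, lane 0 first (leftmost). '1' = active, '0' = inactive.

lanes per group: 128·1/4/8 = 4
vl ← min(2, 4) = 2
bits (lane 0 leftmost): 1100

predicate = 1100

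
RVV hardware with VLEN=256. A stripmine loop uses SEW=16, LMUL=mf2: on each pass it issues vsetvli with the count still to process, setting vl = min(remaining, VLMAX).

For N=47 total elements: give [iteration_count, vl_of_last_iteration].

VLMAX = (256 × 1/2) / 16 = 8 lanes
N=47: ⌈47/8⌉ = 6 iters; last vl = 47 − 5×8 = 7

[iterations, last_vl] = [6, 7]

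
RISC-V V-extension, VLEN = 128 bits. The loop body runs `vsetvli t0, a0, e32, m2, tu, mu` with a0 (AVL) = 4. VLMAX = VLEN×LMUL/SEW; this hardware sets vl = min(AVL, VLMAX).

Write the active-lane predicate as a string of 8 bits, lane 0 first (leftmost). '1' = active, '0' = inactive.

VLMAX = VLEN×LMUL/SEW = 128×2/32 = 8
AVL=4 ≤ VLMAX=8, so vl = 4
bits (lane 0 leftmost): 11110000

predicate = 11110000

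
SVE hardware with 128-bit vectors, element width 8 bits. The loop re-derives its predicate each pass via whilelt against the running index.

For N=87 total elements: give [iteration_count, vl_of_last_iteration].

[iterations, last_vl] = [6, 7]

lane count: 128 div 8 = 16
87 elements at 16/iter → 6 passes, remainder 7 on the last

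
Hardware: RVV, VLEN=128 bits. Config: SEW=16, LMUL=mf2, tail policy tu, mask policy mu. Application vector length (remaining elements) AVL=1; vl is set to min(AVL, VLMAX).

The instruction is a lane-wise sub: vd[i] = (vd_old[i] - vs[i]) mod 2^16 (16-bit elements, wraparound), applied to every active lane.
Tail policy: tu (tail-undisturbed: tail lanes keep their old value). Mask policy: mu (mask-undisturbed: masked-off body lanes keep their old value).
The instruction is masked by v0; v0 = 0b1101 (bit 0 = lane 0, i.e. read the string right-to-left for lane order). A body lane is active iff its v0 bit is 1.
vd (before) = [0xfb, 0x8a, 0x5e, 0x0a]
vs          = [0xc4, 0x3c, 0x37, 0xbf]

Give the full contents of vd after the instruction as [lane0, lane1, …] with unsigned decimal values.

vd = [55, 138, 94, 10]

VLMAX = (128 × 1/2) / 16 = 4 lanes
vl ← min(1, 4) = 1
  i=0: sub(0xfb,0xc4) → 55
  i=1: tail/keep → 138
  i=2: tail/keep → 94
  i=3: tail/keep → 10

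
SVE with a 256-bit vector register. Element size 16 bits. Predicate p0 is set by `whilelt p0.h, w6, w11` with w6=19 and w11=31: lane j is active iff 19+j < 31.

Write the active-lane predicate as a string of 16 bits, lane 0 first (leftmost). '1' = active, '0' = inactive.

predicate = 1111111111110000

256-bit reg / 16-bit elem → 16 lanes
p0[j] = (19+j < 31); true for j=0..11 → 12 lanes set
bits (lane 0 leftmost): 1111111111110000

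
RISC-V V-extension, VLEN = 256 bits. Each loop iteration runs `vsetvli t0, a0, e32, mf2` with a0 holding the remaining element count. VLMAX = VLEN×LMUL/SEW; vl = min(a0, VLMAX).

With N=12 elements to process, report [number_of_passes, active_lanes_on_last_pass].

[iterations, last_vl] = [3, 4]

VLMAX = VLEN×LMUL/SEW = 256×1/2/32 = 4
N=12: ⌈12/4⌉ = 3 iters; last vl = 12 − 2×4 = 4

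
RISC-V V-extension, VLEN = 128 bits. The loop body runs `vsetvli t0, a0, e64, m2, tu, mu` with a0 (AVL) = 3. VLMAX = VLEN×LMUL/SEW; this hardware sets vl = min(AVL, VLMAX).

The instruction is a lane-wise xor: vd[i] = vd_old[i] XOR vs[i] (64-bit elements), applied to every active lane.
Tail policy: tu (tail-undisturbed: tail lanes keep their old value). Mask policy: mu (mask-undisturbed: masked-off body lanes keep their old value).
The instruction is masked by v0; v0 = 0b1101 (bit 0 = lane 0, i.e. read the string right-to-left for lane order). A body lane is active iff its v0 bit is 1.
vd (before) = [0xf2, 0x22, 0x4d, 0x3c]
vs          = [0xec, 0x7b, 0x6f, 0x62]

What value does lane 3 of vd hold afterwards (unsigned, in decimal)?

vd[3] = 60

lanes per group: 128·2/64 = 4
AVL=3 ≤ VLMAX=4, so vl = 3
[0] xor(0xf2,0xec) = 0x1e
[1] mask-off/keep = 0x22
[2] xor(0x4d,0x6f) = 0x22
[3] tail/keep = 0x3c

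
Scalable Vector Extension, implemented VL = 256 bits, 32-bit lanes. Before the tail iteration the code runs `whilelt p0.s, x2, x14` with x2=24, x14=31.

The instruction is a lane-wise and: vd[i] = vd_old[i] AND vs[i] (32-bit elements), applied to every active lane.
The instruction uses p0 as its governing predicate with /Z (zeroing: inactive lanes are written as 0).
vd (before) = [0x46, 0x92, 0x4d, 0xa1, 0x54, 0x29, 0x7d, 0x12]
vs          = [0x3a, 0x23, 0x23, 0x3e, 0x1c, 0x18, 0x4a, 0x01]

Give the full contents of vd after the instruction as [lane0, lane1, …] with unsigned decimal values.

256-bit reg / 32-bit elem → 8 lanes
p0[j] = (24+j < 31); true for j=0..6 → 7 lanes set
  i=0: and(0x46,0x3a) → 2
  i=1: and(0x92,0x23) → 2
  i=2: and(0x4d,0x23) → 1
  i=3: and(0xa1,0x3e) → 32
  i=4: and(0x54,0x1c) → 20
  i=5: and(0x29,0x18) → 8
  i=6: and(0x7d,0x4a) → 72
  i=7: tail/zero → 0

vd = [2, 2, 1, 32, 20, 8, 72, 0]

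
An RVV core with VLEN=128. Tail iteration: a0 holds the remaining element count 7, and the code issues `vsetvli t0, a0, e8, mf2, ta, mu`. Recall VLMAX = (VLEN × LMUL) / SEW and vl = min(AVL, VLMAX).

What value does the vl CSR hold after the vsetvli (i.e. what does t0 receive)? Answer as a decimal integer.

lanes per group: 128·1/2/8 = 8
vl = min(AVL, VLMAX) = min(7, 8) = 7

vl = 7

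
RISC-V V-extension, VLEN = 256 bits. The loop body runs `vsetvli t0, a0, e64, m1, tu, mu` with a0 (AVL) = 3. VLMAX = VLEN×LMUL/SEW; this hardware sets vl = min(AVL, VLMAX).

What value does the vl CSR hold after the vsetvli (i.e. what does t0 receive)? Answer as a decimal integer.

VLMAX = (256 × 1) / 64 = 4 lanes
vl ← min(3, 4) = 3

vl = 3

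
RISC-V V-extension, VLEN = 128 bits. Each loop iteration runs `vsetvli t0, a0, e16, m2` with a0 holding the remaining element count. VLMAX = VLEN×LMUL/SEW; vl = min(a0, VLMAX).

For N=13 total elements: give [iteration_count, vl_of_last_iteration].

lanes per group: 128·2/16 = 16
N=13: ⌈13/16⌉ = 1 iters; last vl = 13 − 0×16 = 13

[iterations, last_vl] = [1, 13]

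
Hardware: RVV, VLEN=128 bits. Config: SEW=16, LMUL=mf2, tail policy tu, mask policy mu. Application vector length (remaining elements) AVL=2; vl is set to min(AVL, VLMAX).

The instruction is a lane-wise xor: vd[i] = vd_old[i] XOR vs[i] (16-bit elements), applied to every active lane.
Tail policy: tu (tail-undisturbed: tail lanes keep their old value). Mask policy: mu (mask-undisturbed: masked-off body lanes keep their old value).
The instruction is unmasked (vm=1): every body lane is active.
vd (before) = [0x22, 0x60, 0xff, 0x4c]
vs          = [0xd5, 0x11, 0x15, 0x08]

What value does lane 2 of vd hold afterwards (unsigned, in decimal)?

lanes per group: 128·1/2/16 = 4
vl = min(AVL, VLMAX) = min(2, 4) = 2
lane  0: xor(0x22,0xd5) ⇒ 0xf7
lane  1: xor(0x60,0x11) ⇒ 0x71
lane  2: tail/keep ⇒ 0xff
lane  3: tail/keep ⇒ 0x4c

vd[2] = 255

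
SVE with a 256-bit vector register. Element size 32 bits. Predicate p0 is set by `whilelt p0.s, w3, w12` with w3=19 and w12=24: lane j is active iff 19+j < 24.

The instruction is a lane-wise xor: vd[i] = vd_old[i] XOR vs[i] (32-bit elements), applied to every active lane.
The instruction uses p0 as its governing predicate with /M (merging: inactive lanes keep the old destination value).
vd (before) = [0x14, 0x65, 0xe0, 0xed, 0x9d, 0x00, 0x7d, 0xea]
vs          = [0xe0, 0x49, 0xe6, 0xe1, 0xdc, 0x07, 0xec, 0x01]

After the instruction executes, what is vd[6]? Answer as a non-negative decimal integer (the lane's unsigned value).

vd[6] = 125

lane count: 256 div 32 = 8
active while 19+j < 24, i.e. j ∈ [0,5) capped at 8 ⇒ 5
[0] xor(0x14,0xe0) = 0xf4
[1] xor(0x65,0x49) = 0x2c
[2] xor(0xe0,0xe6) = 0x06
[3] xor(0xed,0xe1) = 0x0c
[4] xor(0x9d,0xdc) = 0x41
[5] tail/keep = 0x00
[6] tail/keep = 0x7d
[7] tail/keep = 0xea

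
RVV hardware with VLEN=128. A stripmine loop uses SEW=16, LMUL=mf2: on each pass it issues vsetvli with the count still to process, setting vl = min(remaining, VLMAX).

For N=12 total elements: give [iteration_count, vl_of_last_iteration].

[iterations, last_vl] = [3, 4]

lanes per group: 128·1/2/16 = 4
12 elements at 4/iter → 3 passes, remainder 4 on the last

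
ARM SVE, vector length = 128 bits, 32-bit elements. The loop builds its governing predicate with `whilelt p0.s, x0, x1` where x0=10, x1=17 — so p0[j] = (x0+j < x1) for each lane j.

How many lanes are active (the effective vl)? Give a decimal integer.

lane count: 128 div 32 = 4
whilelt: lane j active iff 10+j < 17 → j < 7 → 4 active

vl = 4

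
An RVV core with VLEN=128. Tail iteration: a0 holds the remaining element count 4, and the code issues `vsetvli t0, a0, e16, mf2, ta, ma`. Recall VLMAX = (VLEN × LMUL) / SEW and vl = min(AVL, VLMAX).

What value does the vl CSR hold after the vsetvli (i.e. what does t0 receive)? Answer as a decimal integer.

vl = 4

lanes per group: 128·1/2/16 = 4
AVL=4 ≤ VLMAX=4, so vl = 4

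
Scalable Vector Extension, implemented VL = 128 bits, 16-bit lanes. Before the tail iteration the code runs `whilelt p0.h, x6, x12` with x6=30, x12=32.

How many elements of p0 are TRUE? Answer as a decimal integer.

lane count: 128 div 16 = 8
p0[j] = (30+j < 32); true for j=0..1 → 2 lanes set

vl = 2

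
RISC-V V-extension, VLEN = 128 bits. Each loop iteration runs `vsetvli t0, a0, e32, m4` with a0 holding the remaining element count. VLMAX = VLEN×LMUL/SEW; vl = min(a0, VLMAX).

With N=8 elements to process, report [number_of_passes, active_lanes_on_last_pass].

VLMAX = VLEN×LMUL/SEW = 128×4/32 = 16
N=8: ⌈8/16⌉ = 1 iters; last vl = 8 − 0×16 = 8

[iterations, last_vl] = [1, 8]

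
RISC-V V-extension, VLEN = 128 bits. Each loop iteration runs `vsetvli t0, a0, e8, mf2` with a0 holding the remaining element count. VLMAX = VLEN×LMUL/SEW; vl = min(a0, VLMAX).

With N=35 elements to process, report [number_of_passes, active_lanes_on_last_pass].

[iterations, last_vl] = [5, 3]

lanes per group: 128·1/2/8 = 8
35 elements at 8/iter → 5 passes, remainder 3 on the last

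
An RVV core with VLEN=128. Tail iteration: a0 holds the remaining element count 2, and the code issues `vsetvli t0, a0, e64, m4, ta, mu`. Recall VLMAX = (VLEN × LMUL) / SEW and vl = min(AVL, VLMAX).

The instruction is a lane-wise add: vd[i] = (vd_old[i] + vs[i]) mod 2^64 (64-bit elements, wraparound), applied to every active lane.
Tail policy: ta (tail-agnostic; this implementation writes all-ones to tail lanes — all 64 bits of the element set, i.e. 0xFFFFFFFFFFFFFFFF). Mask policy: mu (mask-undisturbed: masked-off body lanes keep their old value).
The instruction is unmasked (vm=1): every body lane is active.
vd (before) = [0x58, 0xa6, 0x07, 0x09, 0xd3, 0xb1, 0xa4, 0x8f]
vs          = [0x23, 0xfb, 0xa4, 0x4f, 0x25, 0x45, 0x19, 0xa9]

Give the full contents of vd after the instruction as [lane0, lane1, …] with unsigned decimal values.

lanes per group: 128·4/64 = 8
AVL=2 ≤ VLMAX=8, so vl = 2
[0] add(0x58,0x23) = 0x7b
[1] add(0xa6,0xfb) = 0x1a1
[2] tail/ones = 0xffffffffffffffff
[3] tail/ones = 0xffffffffffffffff
[4] tail/ones = 0xffffffffffffffff
[5] tail/ones = 0xffffffffffffffff
[6] tail/ones = 0xffffffffffffffff
[7] tail/ones = 0xffffffffffffffff

vd = [123, 417, 18446744073709551615, 18446744073709551615, 18446744073709551615, 18446744073709551615, 18446744073709551615, 18446744073709551615]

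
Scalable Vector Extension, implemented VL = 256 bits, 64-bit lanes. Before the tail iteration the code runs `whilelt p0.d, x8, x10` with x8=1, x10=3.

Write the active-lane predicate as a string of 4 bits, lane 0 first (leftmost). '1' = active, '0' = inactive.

register lanes = 256/64 = 4
active while 1+j < 3, i.e. j ∈ [0,2) capped at 4 ⇒ 2
bits (lane 0 leftmost): 1100

predicate = 1100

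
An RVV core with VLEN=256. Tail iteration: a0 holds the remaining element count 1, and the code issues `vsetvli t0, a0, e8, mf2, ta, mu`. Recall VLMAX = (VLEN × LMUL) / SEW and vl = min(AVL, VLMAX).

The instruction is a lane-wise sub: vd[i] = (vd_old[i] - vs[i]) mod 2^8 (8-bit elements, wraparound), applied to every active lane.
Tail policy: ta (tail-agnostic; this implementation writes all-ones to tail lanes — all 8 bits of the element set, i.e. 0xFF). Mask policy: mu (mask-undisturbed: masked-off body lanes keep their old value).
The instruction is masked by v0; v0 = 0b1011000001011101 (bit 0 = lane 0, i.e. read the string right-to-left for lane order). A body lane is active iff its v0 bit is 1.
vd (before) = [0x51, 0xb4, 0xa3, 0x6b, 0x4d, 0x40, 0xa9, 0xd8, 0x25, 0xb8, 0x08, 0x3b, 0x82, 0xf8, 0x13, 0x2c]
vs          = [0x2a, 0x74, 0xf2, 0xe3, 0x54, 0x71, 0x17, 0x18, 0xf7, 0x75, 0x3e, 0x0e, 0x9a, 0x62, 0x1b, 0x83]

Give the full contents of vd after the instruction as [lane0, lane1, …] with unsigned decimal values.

VLMAX = (256 × 1/2) / 8 = 16 lanes
vl ← min(1, 16) = 1
lane  0: sub(0x51,0x2a) ⇒ 0x27
lane  1: tail/ones ⇒ 0xff
lane  2: tail/ones ⇒ 0xff
lane  3: tail/ones ⇒ 0xff
lane  4: tail/ones ⇒ 0xff
lane  5: tail/ones ⇒ 0xff
lane  6: tail/ones ⇒ 0xff
lane  7: tail/ones ⇒ 0xff
lane  8: tail/ones ⇒ 0xff
lane  9: tail/ones ⇒ 0xff
lane 10: tail/ones ⇒ 0xff
lane 11: tail/ones ⇒ 0xff
lane 12: tail/ones ⇒ 0xff
lane 13: tail/ones ⇒ 0xff
lane 14: tail/ones ⇒ 0xff
lane 15: tail/ones ⇒ 0xff

vd = [39, 255, 255, 255, 255, 255, 255, 255, 255, 255, 255, 255, 255, 255, 255, 255]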